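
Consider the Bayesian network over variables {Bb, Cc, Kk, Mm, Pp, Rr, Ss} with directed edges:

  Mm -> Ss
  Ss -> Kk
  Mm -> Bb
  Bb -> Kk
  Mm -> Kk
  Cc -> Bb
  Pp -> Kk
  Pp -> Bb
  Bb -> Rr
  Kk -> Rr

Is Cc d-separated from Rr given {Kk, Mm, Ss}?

Enumerating the 5 paths from Cc to Rr and testing each for blocking by {Kk, Mm, Ss}:
  1. Cc → Bb → Kk → Rr — Bb:chain[open]; Kk:chain[blocks] ⇒ blocked
  2. Cc → Bb ← Mm → Ss → Kk → Rr — Bb:collider[open]; Mm:fork[blocks]; Ss:chain[blocks]; Kk:chain[blocks] ⇒ blocked
  3. Cc → Bb ← Mm → Kk → Rr — Bb:collider[open]; Mm:fork[blocks]; Kk:chain[blocks] ⇒ blocked
  4. Cc → Bb ← Pp → Kk → Rr — Bb:collider[open]; Pp:fork[open]; Kk:chain[blocks] ⇒ blocked
  5. Cc → Bb → Rr — Bb:chain[open] ⇒ active
Since the path Cc → Bb → Rr is active, Cc and Rr are not d-separated given {Kk, Mm, Ss}.

No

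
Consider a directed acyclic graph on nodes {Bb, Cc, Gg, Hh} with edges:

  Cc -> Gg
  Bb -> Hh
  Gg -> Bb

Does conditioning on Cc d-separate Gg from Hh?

The only undirected path from Gg to Hh is:
Path 1: Gg → Bb → Hh
  Bb is a chain and Bb is not conditioned on — no node blocks this path, so it is active.
Since the path Gg → Bb → Hh is active, Gg and Hh are not d-separated given {Cc}.

No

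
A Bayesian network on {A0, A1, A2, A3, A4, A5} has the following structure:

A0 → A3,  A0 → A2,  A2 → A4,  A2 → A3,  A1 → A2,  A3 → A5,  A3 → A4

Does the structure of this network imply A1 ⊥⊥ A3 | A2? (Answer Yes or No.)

No — A1 and A3 are not d-separated given {A2}.

Enumerating the 3 paths from A1 to A3 and testing each for blocking by {A2}:
  1. A1 → A2 ← A0 → A3 — A2:collider[open]; A0:fork[open] ⇒ active
  2. A1 → A2 → A4 ← A3 — A2:chain[blocks]; A4:collider[blocks] ⇒ blocked
  3. A1 → A2 → A3 — A2:chain[blocks] ⇒ blocked
Since the path A1 → A2 ← A0 → A3 is active, A1 and A3 are not d-separated given {A2}.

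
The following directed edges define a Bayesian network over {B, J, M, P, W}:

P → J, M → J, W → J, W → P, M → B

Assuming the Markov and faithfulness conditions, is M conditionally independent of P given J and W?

2 paths connect M and P; each must be blocked for d-separation to hold:
Path 1: M → J ← P
  J is a collider and J is conditioned on, which opens it — no node blocks this path, so it is active.
Path 2: M → J ← W → P
  W is a fork here and W is conditioned on, so the path is blocked at W.
Since the path M → J ← P is active, M and P are not d-separated given {J, W}.

No — M and P are not d-separated given {J, W}.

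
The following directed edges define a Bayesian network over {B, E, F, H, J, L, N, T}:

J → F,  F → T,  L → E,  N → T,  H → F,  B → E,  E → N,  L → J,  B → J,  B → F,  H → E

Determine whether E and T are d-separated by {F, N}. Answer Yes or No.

Yes

There are 6 undirected paths between E and T; checking each against the conditioning set {F, N}:
Path 1: E ← H → F → T
  F is a chain here and F is conditioned on, so the path is blocked at F.
Path 2: E ← B → J → F → T
  F is a chain here and F is conditioned on, so the path is blocked at F.
Path 3: E ← B → F → T
  F is a chain here and F is conditioned on, so the path is blocked at F.
Path 4: E ← L → J ← B → F → T
  F is a chain here and F is conditioned on, so the path is blocked at F.
Path 5: E ← L → J → F → T
  F is a chain here and F is conditioned on, so the path is blocked at F.
Path 6: E → N → T
  N is a chain here and N is conditioned on, so the path is blocked at N.
Since every path is blocked, d-separation holds.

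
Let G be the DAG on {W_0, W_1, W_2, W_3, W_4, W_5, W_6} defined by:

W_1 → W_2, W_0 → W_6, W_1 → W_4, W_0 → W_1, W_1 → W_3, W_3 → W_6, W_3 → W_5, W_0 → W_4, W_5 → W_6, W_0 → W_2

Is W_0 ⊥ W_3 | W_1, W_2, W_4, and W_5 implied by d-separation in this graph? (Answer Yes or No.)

Yes

There are 5 undirected paths between W_0 and W_3; checking each against the conditioning set {W_1, W_2, W_4, W_5}:
Path 1: W_0 → W_6 ← W_3
  W_6 is a collider here and neither W_6 nor any of its descendants is conditioned on, so the collider stays closed — the path is blocked at W_6.
Path 2: W_0 → W_6 ← W_5 ← W_3
  W_6 is a collider here and neither W_6 nor any of its descendants is conditioned on, so the collider stays closed — the path is blocked at W_6.
Path 3: W_0 → W_4 ← W_1 → W_3
  W_1 is a fork here and W_1 is conditioned on, so the path is blocked at W_1.
Path 4: W_0 → W_1 → W_3
  W_1 is a chain here and W_1 is conditioned on, so the path is blocked at W_1.
Path 5: W_0 → W_2 ← W_1 → W_3
  W_1 is a fork here and W_1 is conditioned on, so the path is blocked at W_1.
Since every path is blocked, d-separation holds.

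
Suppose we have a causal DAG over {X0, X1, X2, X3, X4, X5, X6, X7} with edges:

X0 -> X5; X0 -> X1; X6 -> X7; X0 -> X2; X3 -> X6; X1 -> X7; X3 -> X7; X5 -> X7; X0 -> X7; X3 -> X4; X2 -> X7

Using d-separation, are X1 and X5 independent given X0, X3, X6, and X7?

No

There are 6 undirected paths between X1 and X5; checking each against the conditioning set {X0, X3, X6, X7}:
Path 1: X1 → X7 ← X5
  X7 is a collider and X7 is conditioned on, which opens it — no node blocks this path, so it is active.
Path 2: X1 → X7 ← X2 ← X0 → X5
  X0 is a fork here and X0 is conditioned on, so the path is blocked at X0.
Path 3: X1 → X7 ← X0 → X5
  X0 is a fork here and X0 is conditioned on, so the path is blocked at X0.
Path 4: X1 ← X0 → X5
  X0 is a fork here and X0 is conditioned on, so the path is blocked at X0.
Path 5: X1 ← X0 → X7 ← X5
  X0 is a fork here and X0 is conditioned on, so the path is blocked at X0.
Path 6: X1 ← X0 → X2 → X7 ← X5
  X0 is a fork here and X0 is conditioned on, so the path is blocked at X0.
Since the path X1 → X7 ← X5 is active, X1 and X5 are not d-separated given {X0, X3, X6, X7}.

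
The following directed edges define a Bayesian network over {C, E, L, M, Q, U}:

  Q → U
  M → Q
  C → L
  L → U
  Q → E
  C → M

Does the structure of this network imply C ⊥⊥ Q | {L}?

There are 2 undirected paths between C and Q; checking each against the conditioning set {L}:
  1. C → L → U ← Q — L:chain[blocks]; U:collider[blocks] ⇒ blocked
  2. C → M → Q — M:chain[open] ⇒ active
Since the path C → M → Q is active, C and Q are not d-separated given {L}.

No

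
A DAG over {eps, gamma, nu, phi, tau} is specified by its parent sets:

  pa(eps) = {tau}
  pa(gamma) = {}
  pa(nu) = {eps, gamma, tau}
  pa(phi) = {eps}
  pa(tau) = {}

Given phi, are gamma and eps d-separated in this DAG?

Yes

We examine all 2 paths between gamma and eps:
Path 1: gamma → nu ← tau → eps
  nu is a collider here and neither nu nor any of its descendants is conditioned on, so the collider stays closed — the path is blocked at nu.
Path 2: gamma → nu ← eps
  nu is a collider here and neither nu nor any of its descendants is conditioned on, so the collider stays closed — the path is blocked at nu.
Since every path is blocked, d-separation holds.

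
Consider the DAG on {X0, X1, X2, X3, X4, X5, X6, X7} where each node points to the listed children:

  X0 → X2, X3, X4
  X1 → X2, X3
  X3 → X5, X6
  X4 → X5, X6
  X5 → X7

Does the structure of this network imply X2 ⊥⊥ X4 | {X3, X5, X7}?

No — X2 and X4 are not d-separated given {X3, X5, X7}.

We examine all 6 paths between X2 and X4:
Path 1: X2 ← X0 → X4
  X0 is a fork and X0 is not conditioned on — no node blocks this path, so it is active.
Path 2: X2 ← X0 → X3 → X6 ← X4
  X3 is a chain here and X3 is conditioned on, so the path is blocked at X3.
Path 3: X2 ← X0 → X3 → X5 ← X4
  X3 is a chain here and X3 is conditioned on, so the path is blocked at X3.
Path 4: X2 ← X1 → X3 → X6 ← X4
  X3 is a chain here and X3 is conditioned on, so the path is blocked at X3.
Path 5: X2 ← X1 → X3 ← X0 → X4
  X1 is a fork and X1 is not conditioned on; X3 is a collider and X3 is conditioned on, which opens it; X0 is a fork and X0 is not conditioned on — no node blocks this path, so it is active.
Path 6: X2 ← X1 → X3 → X5 ← X4
  X3 is a chain here and X3 is conditioned on, so the path is blocked at X3.
At least one path is unblocked, so d-separation fails.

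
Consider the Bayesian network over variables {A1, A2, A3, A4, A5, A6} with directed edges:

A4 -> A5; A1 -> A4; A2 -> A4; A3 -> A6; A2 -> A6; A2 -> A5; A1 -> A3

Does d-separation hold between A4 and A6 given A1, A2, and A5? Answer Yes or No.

Yes — A4 and A6 are d-separated given {A1, A2, A5}.

We examine all 3 paths between A4 and A6:
Path 1: A4 → A5 ← A2 → A6
  A2 is a fork here and A2 is conditioned on, so the path is blocked at A2.
Path 2: A4 ← A2 → A6
  A2 is a fork here and A2 is conditioned on, so the path is blocked at A2.
Path 3: A4 ← A1 → A3 → A6
  A1 is a fork here and A1 is conditioned on, so the path is blocked at A1.
Every path is blocked, so A4 and A6 are d-separated given {A1, A2, A5}.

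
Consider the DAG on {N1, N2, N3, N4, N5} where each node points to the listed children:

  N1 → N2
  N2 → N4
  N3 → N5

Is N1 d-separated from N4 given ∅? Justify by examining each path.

The only undirected path from N1 to N4 is:
Path 1: N1 → N2 → N4
  N2 is a chain and N2 is not conditioned on — no node blocks this path, so it is active.
Since the path N1 → N2 → N4 is active, N1 and N4 are not d-separated given ∅.

No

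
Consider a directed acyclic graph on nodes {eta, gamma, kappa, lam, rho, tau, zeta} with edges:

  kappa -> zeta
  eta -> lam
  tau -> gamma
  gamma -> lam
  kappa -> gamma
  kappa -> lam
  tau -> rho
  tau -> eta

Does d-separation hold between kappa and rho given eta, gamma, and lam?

There are 4 undirected paths between kappa and rho; checking each against the conditioning set {eta, gamma, lam}:
Path 1: kappa → gamma ← tau → rho
  gamma is a collider and gamma is conditioned on, which opens it; tau is a fork and tau is not conditioned on — no node blocks this path, so it is active.
Path 2: kappa → gamma → lam ← eta ← tau → rho
  gamma is a chain here and gamma is conditioned on, so the path is blocked at gamma.
Path 3: kappa → lam ← eta ← tau → rho
  eta is a chain here and eta is conditioned on, so the path is blocked at eta.
Path 4: kappa → lam ← gamma ← tau → rho
  gamma is a chain here and gamma is conditioned on, so the path is blocked at gamma.
Since the path kappa → gamma ← tau → rho is active, kappa and rho are not d-separated given {eta, gamma, lam}.

No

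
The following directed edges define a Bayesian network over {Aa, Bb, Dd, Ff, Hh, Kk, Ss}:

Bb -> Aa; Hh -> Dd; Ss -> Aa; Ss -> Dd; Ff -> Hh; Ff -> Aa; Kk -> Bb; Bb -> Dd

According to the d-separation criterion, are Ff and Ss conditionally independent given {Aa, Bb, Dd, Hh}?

Enumerating the 4 paths from Ff to Ss and testing each for blocking by {Aa, Bb, Dd, Hh}:
Path 1: Ff → Aa ← Bb → Dd ← Ss
  Bb is a fork here and Bb is conditioned on, so the path is blocked at Bb.
Path 2: Ff → Aa ← Ss
  Aa is a collider and Aa is conditioned on, which opens it — no node blocks this path, so it is active.
Path 3: Ff → Hh → Dd ← Bb → Aa ← Ss
  Hh is a chain here and Hh is conditioned on, so the path is blocked at Hh.
Path 4: Ff → Hh → Dd ← Ss
  Hh is a chain here and Hh is conditioned on, so the path is blocked at Hh.
Because an active path exists, Ff and Ss are not d-separated.

No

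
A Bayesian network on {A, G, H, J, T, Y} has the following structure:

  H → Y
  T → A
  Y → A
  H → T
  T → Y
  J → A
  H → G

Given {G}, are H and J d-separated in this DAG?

Enumerating the 4 paths from H to J and testing each for blocking by {G}:
Path 1: H → Y → A ← J
  A is a collider here and neither A nor any of its descendants is conditioned on, so the collider stays closed — the path is blocked at A.
Path 2: H → Y ← T → A ← J
  Y is a collider here and neither Y nor any of its descendants is conditioned on, so the collider stays closed — the path is blocked at Y.
Path 3: H → T → A ← J
  A is a collider here and neither A nor any of its descendants is conditioned on, so the collider stays closed — the path is blocked at A.
Path 4: H → T → Y → A ← J
  A is a collider here and neither A nor any of its descendants is conditioned on, so the collider stays closed — the path is blocked at A.
Since every path is blocked, d-separation holds.

Yes — H and J are d-separated given {G}.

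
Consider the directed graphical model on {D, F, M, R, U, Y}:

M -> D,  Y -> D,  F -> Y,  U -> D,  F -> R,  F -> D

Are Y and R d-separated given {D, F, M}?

2 paths connect Y and R; each must be blocked for d-separation to hold:
Path 1: Y → D ← F → R
  F is a fork here and F is conditioned on, so the path is blocked at F.
Path 2: Y ← F → R
  F is a fork here and F is conditioned on, so the path is blocked at F.
Every path is blocked, so Y and R are d-separated given {D, F, M}.

Yes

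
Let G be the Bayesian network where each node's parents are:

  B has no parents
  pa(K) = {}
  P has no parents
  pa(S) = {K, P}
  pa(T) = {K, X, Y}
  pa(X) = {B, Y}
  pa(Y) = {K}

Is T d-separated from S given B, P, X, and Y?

Enumerating the 3 paths from T to S and testing each for blocking by {B, P, X, Y}:
  1. T ← X ← Y ← K → S — X:chain[blocks]; Y:chain[blocks]; K:fork[open] ⇒ blocked
  2. T ← Y ← K → S — Y:chain[blocks]; K:fork[open] ⇒ blocked
  3. T ← K → S — K:fork[open] ⇒ active
Because an active path exists, T and S are not d-separated.

No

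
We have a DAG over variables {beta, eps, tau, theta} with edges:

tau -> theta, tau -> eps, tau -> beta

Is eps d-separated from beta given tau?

Yes

Only one path connects eps and beta:
Path 1: eps ← tau → beta
  tau is a fork here and tau is conditioned on, so the path is blocked at tau.
Since every path is blocked, d-separation holds.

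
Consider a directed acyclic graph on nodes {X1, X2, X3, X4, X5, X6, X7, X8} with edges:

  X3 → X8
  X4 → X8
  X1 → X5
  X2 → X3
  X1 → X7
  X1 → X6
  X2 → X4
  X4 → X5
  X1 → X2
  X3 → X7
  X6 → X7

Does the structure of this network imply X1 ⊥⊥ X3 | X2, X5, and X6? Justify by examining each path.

Yes

We examine all 6 paths between X1 and X3:
Path 1: X1 → X5 ← X4 → X8 ← X3
  X8 is a collider here and neither X8 nor any of its descendants is conditioned on, so the collider stays closed — the path is blocked at X8.
Path 2: X1 → X5 ← X4 ← X2 → X3
  X2 is a fork here and X2 is conditioned on, so the path is blocked at X2.
Path 3: X1 → X6 → X7 ← X3
  X6 is a chain here and X6 is conditioned on, so the path is blocked at X6.
Path 4: X1 → X2 → X4 → X8 ← X3
  X2 is a chain here and X2 is conditioned on, so the path is blocked at X2.
Path 5: X1 → X2 → X3
  X2 is a chain here and X2 is conditioned on, so the path is blocked at X2.
Path 6: X1 → X7 ← X3
  X7 is a collider here and neither X7 nor any of its descendants is conditioned on, so the collider stays closed — the path is blocked at X7.
Since every path is blocked, d-separation holds.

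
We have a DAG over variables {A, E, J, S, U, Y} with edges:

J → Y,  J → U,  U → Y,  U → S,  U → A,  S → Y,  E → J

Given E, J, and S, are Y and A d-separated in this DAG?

No — Y and A are not d-separated given {E, J, S}.

There are 3 undirected paths between Y and A; checking each against the conditioning set {E, J, S}:
Path 1: Y ← S ← U → A
  S is a chain here and S is conditioned on, so the path is blocked at S.
Path 2: Y ← J → U → A
  J is a fork here and J is conditioned on, so the path is blocked at J.
Path 3: Y ← U → A
  U is a fork and U is not conditioned on — no node blocks this path, so it is active.
Since the path Y ← U → A is active, Y and A are not d-separated given {E, J, S}.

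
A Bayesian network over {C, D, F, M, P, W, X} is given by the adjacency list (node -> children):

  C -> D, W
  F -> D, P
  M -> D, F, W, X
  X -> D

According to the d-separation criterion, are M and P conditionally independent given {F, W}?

Yes

4 paths connect M and P; each must be blocked for d-separation to hold:
  1. M → X → D ← F → P — X:chain[open]; D:collider[blocks]; F:fork[blocks] ⇒ blocked
  2. M → W ← C → D ← F → P — W:collider[open]; C:fork[open]; D:collider[blocks]; F:fork[blocks] ⇒ blocked
  3. M → F → P — F:chain[blocks] ⇒ blocked
  4. M → D ← F → P — D:collider[blocks]; F:fork[blocks] ⇒ blocked
All paths are blocked; M ⊥ P | {F, W} holds.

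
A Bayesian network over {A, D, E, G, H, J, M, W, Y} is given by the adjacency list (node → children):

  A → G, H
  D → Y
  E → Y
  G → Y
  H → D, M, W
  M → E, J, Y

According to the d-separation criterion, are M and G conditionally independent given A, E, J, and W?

Yes

There are 6 undirected paths between M and G; checking each against the conditioning set {A, E, J, W}:
Path 1: M → Y ← G
  Y is a collider here and neither Y nor any of its descendants is conditioned on, so the collider stays closed — the path is blocked at Y.
Path 2: M → Y ← D ← H ← A → G
  Y is a collider here and neither Y nor any of its descendants is conditioned on, so the collider stays closed — the path is blocked at Y.
Path 3: M ← H → D → Y ← G
  Y is a collider here and neither Y nor any of its descendants is conditioned on, so the collider stays closed — the path is blocked at Y.
Path 4: M ← H ← A → G
  A is a fork here and A is conditioned on, so the path is blocked at A.
Path 5: M → E → Y ← G
  E is a chain here and E is conditioned on, so the path is blocked at E.
Path 6: M → E → Y ← D ← H ← A → G
  E is a chain here and E is conditioned on, so the path is blocked at E.
Every path is blocked, so M and G are d-separated given {A, E, J, W}.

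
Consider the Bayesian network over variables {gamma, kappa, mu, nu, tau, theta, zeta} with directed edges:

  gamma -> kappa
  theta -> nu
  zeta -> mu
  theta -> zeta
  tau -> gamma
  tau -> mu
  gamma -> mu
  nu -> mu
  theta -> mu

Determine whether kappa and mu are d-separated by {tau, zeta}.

No — kappa and mu are not d-separated given {tau, zeta}.

2 paths connect kappa and mu; each must be blocked for d-separation to hold:
  1. kappa ← gamma → mu — gamma:fork[open] ⇒ active
  2. kappa ← gamma ← tau → mu — gamma:chain[open]; tau:fork[blocks] ⇒ blocked
Since the path kappa ← gamma → mu is active, kappa and mu are not d-separated given {tau, zeta}.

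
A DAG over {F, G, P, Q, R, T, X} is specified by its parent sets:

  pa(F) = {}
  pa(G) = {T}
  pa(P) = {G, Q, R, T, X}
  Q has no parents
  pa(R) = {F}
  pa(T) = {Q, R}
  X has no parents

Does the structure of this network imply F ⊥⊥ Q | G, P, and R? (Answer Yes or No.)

Yes — F and Q are d-separated given {G, P, R}.

There are 6 undirected paths between F and Q; checking each against the conditioning set {G, P, R}:
  1. F → R → T → G → P ← Q — R:chain[blocks]; T:chain[open]; G:chain[blocks]; P:collider[open] ⇒ blocked
  2. F → R → T ← Q — R:chain[blocks]; T:collider[open] ⇒ blocked
  3. F → R → T → P ← Q — R:chain[blocks]; T:chain[open]; P:collider[open] ⇒ blocked
  4. F → R → P ← G ← T ← Q — R:chain[blocks]; P:collider[open]; G:chain[blocks]; T:chain[open] ⇒ blocked
  5. F → R → P ← Q — R:chain[blocks]; P:collider[open] ⇒ blocked
  6. F → R → P ← T ← Q — R:chain[blocks]; P:collider[open]; T:chain[open] ⇒ blocked
Since every path is blocked, d-separation holds.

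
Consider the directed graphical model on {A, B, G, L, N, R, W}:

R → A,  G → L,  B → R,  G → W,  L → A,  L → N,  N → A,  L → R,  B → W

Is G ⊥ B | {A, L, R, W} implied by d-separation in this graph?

We examine all 4 paths between G and B:
Path 1: G → W ← B
  W is a collider and W is conditioned on, which opens it — no node blocks this path, so it is active.
Path 2: G → L → N → A ← R ← B
  L is a chain here and L is conditioned on, so the path is blocked at L.
Path 3: G → L → A ← R ← B
  L is a chain here and L is conditioned on, so the path is blocked at L.
Path 4: G → L → R ← B
  L is a chain here and L is conditioned on, so the path is blocked at L.
Because an active path exists, G and B are not d-separated.

No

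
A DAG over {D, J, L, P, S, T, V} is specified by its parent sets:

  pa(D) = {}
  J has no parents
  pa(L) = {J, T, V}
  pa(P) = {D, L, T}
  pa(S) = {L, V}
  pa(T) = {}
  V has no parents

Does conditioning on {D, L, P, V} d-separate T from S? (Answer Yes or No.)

4 paths connect T and S; each must be blocked for d-separation to hold:
  1. T → L → S — L:chain[blocks] ⇒ blocked
  2. T → L ← V → S — L:collider[open]; V:fork[blocks] ⇒ blocked
  3. T → P ← L → S — P:collider[open]; L:fork[blocks] ⇒ blocked
  4. T → P ← L ← V → S — P:collider[open]; L:chain[blocks]; V:fork[blocks] ⇒ blocked
Since every path is blocked, d-separation holds.

Yes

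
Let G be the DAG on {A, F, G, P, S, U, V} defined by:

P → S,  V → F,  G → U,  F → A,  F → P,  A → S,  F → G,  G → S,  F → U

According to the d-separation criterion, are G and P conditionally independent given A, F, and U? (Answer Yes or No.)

Yes

Enumerating the 6 paths from G to P and testing each for blocking by {A, F, U}:
Path 1: G → U ← F → A → S ← P
  F is a fork here and F is conditioned on, so the path is blocked at F.
Path 2: G → U ← F → P
  F is a fork here and F is conditioned on, so the path is blocked at F.
Path 3: G ← F → A → S ← P
  F is a fork here and F is conditioned on, so the path is blocked at F.
Path 4: G ← F → P
  F is a fork here and F is conditioned on, so the path is blocked at F.
Path 5: G → S ← A ← F → P
  S is a collider here and neither S nor any of its descendants is conditioned on, so the collider stays closed — the path is blocked at S.
Path 6: G → S ← P
  S is a collider here and neither S nor any of its descendants is conditioned on, so the collider stays closed — the path is blocked at S.
All paths are blocked; G ⊥ P | {A, F, U} holds.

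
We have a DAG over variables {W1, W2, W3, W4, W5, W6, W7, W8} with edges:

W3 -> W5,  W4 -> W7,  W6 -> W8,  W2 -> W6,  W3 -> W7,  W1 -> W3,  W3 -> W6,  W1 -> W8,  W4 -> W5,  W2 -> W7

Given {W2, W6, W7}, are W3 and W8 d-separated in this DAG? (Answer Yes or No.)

4 paths connect W3 and W8; each must be blocked for d-separation to hold:
Path 1: W3 ← W1 → W8
  W1 is a fork and W1 is not conditioned on — no node blocks this path, so it is active.
Path 2: W3 → W6 → W8
  W6 is a chain here and W6 is conditioned on, so the path is blocked at W6.
Path 3: W3 → W5 ← W4 → W7 ← W2 → W6 → W8
  W5 is a collider here and neither W5 nor any of its descendants is conditioned on, so the collider stays closed — the path is blocked at W5.
Path 4: W3 → W7 ← W2 → W6 → W8
  W2 is a fork here and W2 is conditioned on, so the path is blocked at W2.
At least one path is unblocked, so d-separation fails.

No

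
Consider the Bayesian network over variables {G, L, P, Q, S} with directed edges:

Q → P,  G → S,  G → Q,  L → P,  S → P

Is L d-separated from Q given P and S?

No

Enumerating the 2 paths from L to Q and testing each for blocking by {P, S}:
Path 1: L → P ← S ← G → Q
  S is a chain here and S is conditioned on, so the path is blocked at S.
Path 2: L → P ← Q
  P is a collider and P is conditioned on, which opens it — no node blocks this path, so it is active.
Because an active path exists, L and Q are not d-separated.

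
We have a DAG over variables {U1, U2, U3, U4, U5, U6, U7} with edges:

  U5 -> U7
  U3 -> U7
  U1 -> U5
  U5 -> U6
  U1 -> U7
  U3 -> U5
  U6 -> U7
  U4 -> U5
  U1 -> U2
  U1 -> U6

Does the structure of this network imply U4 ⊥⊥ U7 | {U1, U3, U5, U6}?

6 paths connect U4 and U7; each must be blocked for d-separation to hold:
  1. U4 → U5 → U6 → U7 — U5:chain[blocks]; U6:chain[blocks] ⇒ blocked
  2. U4 → U5 → U6 ← U1 → U7 — U5:chain[blocks]; U6:collider[open]; U1:fork[blocks] ⇒ blocked
  3. U4 → U5 → U7 — U5:chain[blocks] ⇒ blocked
  4. U4 → U5 ← U3 → U7 — U5:collider[open]; U3:fork[blocks] ⇒ blocked
  5. U4 → U5 ← U1 → U6 → U7 — U5:collider[open]; U1:fork[blocks]; U6:chain[blocks] ⇒ blocked
  6. U4 → U5 ← U1 → U7 — U5:collider[open]; U1:fork[blocks] ⇒ blocked
All paths are blocked; U4 ⊥ U7 | {U1, U3, U5, U6} holds.

Yes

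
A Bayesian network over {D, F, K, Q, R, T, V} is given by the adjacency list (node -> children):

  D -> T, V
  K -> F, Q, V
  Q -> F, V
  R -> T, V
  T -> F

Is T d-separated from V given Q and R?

No

Enumerating the 6 paths from T to V and testing each for blocking by {Q, R}:
Path 1: T ← R → V
  R is a fork here and R is conditioned on, so the path is blocked at R.
Path 2: T → F ← K → Q → V
  F is a collider here and neither F nor any of its descendants is conditioned on, so the collider stays closed — the path is blocked at F.
Path 3: T → F ← K → V
  F is a collider here and neither F nor any of its descendants is conditioned on, so the collider stays closed — the path is blocked at F.
Path 4: T → F ← Q ← K → V
  F is a collider here and neither F nor any of its descendants is conditioned on, so the collider stays closed — the path is blocked at F.
Path 5: T → F ← Q → V
  F is a collider here and neither F nor any of its descendants is conditioned on, so the collider stays closed — the path is blocked at F.
Path 6: T ← D → V
  D is a fork and D is not conditioned on — no node blocks this path, so it is active.
At least one path is unblocked, so d-separation fails.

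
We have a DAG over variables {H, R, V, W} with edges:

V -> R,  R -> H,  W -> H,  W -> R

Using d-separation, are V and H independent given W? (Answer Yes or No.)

No — V and H are not d-separated given {W}.

Enumerating the 2 paths from V to H and testing each for blocking by {W}:
Path 1: V → R ← W → H
  R is a collider here and neither R nor any of its descendants is conditioned on, so the collider stays closed — the path is blocked at R.
Path 2: V → R → H
  R is a chain and R is not conditioned on — no node blocks this path, so it is active.
Since the path V → R → H is active, V and H are not d-separated given {W}.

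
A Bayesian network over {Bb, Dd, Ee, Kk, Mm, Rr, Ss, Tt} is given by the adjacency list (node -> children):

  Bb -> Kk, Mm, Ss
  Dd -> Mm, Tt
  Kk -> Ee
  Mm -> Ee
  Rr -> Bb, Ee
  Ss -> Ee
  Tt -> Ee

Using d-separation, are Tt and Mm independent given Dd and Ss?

Yes

5 paths connect Tt and Mm; each must be blocked for d-separation to hold:
  1. Tt → Ee ← Ss ← Bb → Mm — Ee:collider[blocks]; Ss:chain[blocks]; Bb:fork[open] ⇒ blocked
  2. Tt → Ee ← Mm — Ee:collider[blocks] ⇒ blocked
  3. Tt → Ee ← Kk ← Bb → Mm — Ee:collider[blocks]; Kk:chain[open]; Bb:fork[open] ⇒ blocked
  4. Tt → Ee ← Rr → Bb → Mm — Ee:collider[blocks]; Rr:fork[open]; Bb:chain[open] ⇒ blocked
  5. Tt ← Dd → Mm — Dd:fork[blocks] ⇒ blocked
All paths are blocked; Tt ⊥ Mm | {Dd, Ss} holds.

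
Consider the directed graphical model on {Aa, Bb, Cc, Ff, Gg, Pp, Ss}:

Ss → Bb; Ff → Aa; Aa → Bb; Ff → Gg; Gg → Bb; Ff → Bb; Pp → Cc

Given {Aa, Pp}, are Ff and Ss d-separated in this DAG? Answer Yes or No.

Yes — Ff and Ss are d-separated given {Aa, Pp}.

Enumerating the 3 paths from Ff to Ss and testing each for blocking by {Aa, Pp}:
  1. Ff → Aa → Bb ← Ss — Aa:chain[blocks]; Bb:collider[blocks] ⇒ blocked
  2. Ff → Bb ← Ss — Bb:collider[blocks] ⇒ blocked
  3. Ff → Gg → Bb ← Ss — Gg:chain[open]; Bb:collider[blocks] ⇒ blocked
Since every path is blocked, d-separation holds.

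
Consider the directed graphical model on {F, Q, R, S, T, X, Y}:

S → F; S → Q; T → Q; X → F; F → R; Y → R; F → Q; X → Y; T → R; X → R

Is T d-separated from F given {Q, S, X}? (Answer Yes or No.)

There are 5 undirected paths between T and F; checking each against the conditioning set {Q, S, X}:
Path 1: T → R ← F
  R is a collider here and neither R nor any of its descendants is conditioned on, so the collider stays closed — the path is blocked at R.
Path 2: T → R ← Y ← X → F
  R is a collider here and neither R nor any of its descendants is conditioned on, so the collider stays closed — the path is blocked at R.
Path 3: T → R ← X → F
  R is a collider here and neither R nor any of its descendants is conditioned on, so the collider stays closed — the path is blocked at R.
Path 4: T → Q ← F
  Q is a collider and Q is conditioned on, which opens it — no node blocks this path, so it is active.
Path 5: T → Q ← S → F
  S is a fork here and S is conditioned on, so the path is blocked at S.
Because an active path exists, T and F are not d-separated.

No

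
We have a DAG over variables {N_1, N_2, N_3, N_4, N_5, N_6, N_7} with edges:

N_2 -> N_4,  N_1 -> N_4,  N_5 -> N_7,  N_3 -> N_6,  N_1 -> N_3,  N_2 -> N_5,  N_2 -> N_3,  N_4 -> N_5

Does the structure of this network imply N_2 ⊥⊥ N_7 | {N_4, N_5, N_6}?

Yes

We examine all 3 paths between N_2 and N_7:
Path 1: N_2 → N_4 → N_5 → N_7
  N_4 is a chain here and N_4 is conditioned on, so the path is blocked at N_4.
Path 2: N_2 → N_3 ← N_1 → N_4 → N_5 → N_7
  N_4 is a chain here and N_4 is conditioned on, so the path is blocked at N_4.
Path 3: N_2 → N_5 → N_7
  N_5 is a chain here and N_5 is conditioned on, so the path is blocked at N_5.
All paths are blocked; N_2 ⊥ N_7 | {N_4, N_5, N_6} holds.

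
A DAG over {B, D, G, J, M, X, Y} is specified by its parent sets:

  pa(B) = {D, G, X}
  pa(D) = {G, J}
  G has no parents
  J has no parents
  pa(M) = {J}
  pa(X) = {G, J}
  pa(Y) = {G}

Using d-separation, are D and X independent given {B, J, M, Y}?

5 paths connect D and X; each must be blocked for d-separation to hold:
Path 1: D ← G → B ← X
  G is a fork and G is not conditioned on; B is a collider and B is conditioned on, which opens it — no node blocks this path, so it is active.
Path 2: D ← G → X
  G is a fork and G is not conditioned on — no node blocks this path, so it is active.
Path 3: D → B ← G → X
  B is a collider and B is conditioned on, which opens it; G is a fork and G is not conditioned on — no node blocks this path, so it is active.
Path 4: D → B ← X
  B is a collider and B is conditioned on, which opens it — no node blocks this path, so it is active.
Path 5: D ← J → X
  J is a fork here and J is conditioned on, so the path is blocked at J.
Because an active path exists, D and X are not d-separated.

No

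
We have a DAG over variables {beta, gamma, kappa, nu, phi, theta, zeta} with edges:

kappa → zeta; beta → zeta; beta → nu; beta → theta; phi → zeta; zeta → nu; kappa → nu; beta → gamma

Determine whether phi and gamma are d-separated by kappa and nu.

There are 3 undirected paths between phi and gamma; checking each against the conditioning set {kappa, nu}:
Path 1: phi → zeta ← beta → gamma
  zeta is a collider and its descendant nu is conditioned on, which opens it; beta is a fork and beta is not conditioned on — no node blocks this path, so it is active.
Path 2: phi → zeta → nu ← beta → gamma
  zeta is a chain and zeta is not conditioned on; nu is a collider and nu is conditioned on, which opens it; beta is a fork and beta is not conditioned on — no node blocks this path, so it is active.
Path 3: phi → zeta ← kappa → nu ← beta → gamma
  kappa is a fork here and kappa is conditioned on, so the path is blocked at kappa.
Since the path phi → zeta ← beta → gamma is active, phi and gamma are not d-separated given {kappa, nu}.

No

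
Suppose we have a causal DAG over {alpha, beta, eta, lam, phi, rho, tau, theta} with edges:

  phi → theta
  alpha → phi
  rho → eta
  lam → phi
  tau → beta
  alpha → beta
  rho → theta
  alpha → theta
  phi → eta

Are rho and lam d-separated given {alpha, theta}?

No

Enumerating the 3 paths from rho to lam and testing each for blocking by {alpha, theta}:
Path 1: rho → theta ← alpha → phi ← lam
  alpha is a fork here and alpha is conditioned on, so the path is blocked at alpha.
Path 2: rho → theta ← phi ← lam
  theta is a collider and theta is conditioned on, which opens it; phi is a chain and phi is not conditioned on — no node blocks this path, so it is active.
Path 3: rho → eta ← phi ← lam
  eta is a collider here and neither eta nor any of its descendants is conditioned on, so the collider stays closed — the path is blocked at eta.
Since the path rho → theta ← phi ← lam is active, rho and lam are not d-separated given {alpha, theta}.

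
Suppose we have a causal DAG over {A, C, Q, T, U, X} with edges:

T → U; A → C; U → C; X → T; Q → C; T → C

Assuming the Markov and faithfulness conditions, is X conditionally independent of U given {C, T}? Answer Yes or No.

Yes

Enumerating the 2 paths from X to U and testing each for blocking by {C, T}:
Path 1: X → T → U
  T is a chain here and T is conditioned on, so the path is blocked at T.
Path 2: X → T → C ← U
  T is a chain here and T is conditioned on, so the path is blocked at T.
Since every path is blocked, d-separation holds.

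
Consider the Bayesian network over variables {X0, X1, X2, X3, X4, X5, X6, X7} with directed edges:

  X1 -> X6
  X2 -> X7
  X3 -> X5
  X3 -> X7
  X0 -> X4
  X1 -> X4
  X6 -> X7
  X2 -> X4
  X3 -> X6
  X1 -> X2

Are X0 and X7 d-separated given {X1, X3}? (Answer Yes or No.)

Yes — X0 and X7 are d-separated given {X1, X3}.

Enumerating the 6 paths from X0 to X7 and testing each for blocking by {X1, X3}:
  1. X0 → X4 ← X1 → X6 ← X3 → X7 — X4:collider[blocks]; X1:fork[blocks]; X6:collider[blocks]; X3:fork[blocks] ⇒ blocked
  2. X0 → X4 ← X1 → X6 → X7 — X4:collider[blocks]; X1:fork[blocks]; X6:chain[open] ⇒ blocked
  3. X0 → X4 ← X1 → X2 → X7 — X4:collider[blocks]; X1:fork[blocks]; X2:chain[open] ⇒ blocked
  4. X0 → X4 ← X2 → X7 — X4:collider[blocks]; X2:fork[open] ⇒ blocked
  5. X0 → X4 ← X2 ← X1 → X6 ← X3 → X7 — X4:collider[blocks]; X2:chain[open]; X1:fork[blocks]; X6:collider[blocks]; X3:fork[blocks] ⇒ blocked
  6. X0 → X4 ← X2 ← X1 → X6 → X7 — X4:collider[blocks]; X2:chain[open]; X1:fork[blocks]; X6:chain[open] ⇒ blocked
All paths are blocked; X0 ⊥ X7 | {X1, X3} holds.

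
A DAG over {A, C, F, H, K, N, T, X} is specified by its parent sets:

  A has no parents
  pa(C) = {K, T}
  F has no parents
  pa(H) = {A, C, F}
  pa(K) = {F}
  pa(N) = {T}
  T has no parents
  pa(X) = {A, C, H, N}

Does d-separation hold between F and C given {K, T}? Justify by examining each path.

6 paths connect F and C; each must be blocked for d-separation to hold:
Path 1: F → H → X ← C
  X is a collider here and neither X nor any of its descendants is conditioned on, so the collider stays closed — the path is blocked at X.
Path 2: F → H → X ← N ← T → C
  X is a collider here and neither X nor any of its descendants is conditioned on, so the collider stays closed — the path is blocked at X.
Path 3: F → H ← C
  H is a collider here and neither H nor any of its descendants is conditioned on, so the collider stays closed — the path is blocked at H.
Path 4: F → H ← A → X ← C
  H is a collider here and neither H nor any of its descendants is conditioned on, so the collider stays closed — the path is blocked at H.
Path 5: F → H ← A → X ← N ← T → C
  H is a collider here and neither H nor any of its descendants is conditioned on, so the collider stays closed — the path is blocked at H.
Path 6: F → K → C
  K is a chain here and K is conditioned on, so the path is blocked at K.
Since every path is blocked, d-separation holds.

Yes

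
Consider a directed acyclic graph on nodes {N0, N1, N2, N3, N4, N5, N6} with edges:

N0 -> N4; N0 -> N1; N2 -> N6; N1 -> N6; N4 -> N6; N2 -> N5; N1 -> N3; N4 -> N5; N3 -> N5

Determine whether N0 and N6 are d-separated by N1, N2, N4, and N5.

Yes

We examine all 6 paths between N0 and N6:
Path 1: N0 → N4 → N6
  N4 is a chain here and N4 is conditioned on, so the path is blocked at N4.
Path 2: N0 → N4 → N5 ← N2 → N6
  N4 is a chain here and N4 is conditioned on, so the path is blocked at N4.
Path 3: N0 → N4 → N5 ← N3 ← N1 → N6
  N4 is a chain here and N4 is conditioned on, so the path is blocked at N4.
Path 4: N0 → N1 → N6
  N1 is a chain here and N1 is conditioned on, so the path is blocked at N1.
Path 5: N0 → N1 → N3 → N5 ← N2 → N6
  N1 is a chain here and N1 is conditioned on, so the path is blocked at N1.
Path 6: N0 → N1 → N3 → N5 ← N4 → N6
  N1 is a chain here and N1 is conditioned on, so the path is blocked at N1.
All paths are blocked; N0 ⊥ N6 | {N1, N2, N4, N5} holds.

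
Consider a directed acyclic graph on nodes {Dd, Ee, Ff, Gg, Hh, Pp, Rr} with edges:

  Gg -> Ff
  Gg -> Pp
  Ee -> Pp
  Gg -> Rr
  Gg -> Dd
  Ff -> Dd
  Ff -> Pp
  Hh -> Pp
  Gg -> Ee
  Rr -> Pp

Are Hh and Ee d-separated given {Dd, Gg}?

Enumerating the 5 paths from Hh to Ee and testing each for blocking by {Dd, Gg}:
Path 1: Hh → Pp ← Ff → Dd ← Gg → Ee
  Pp is a collider here and neither Pp nor any of its descendants is conditioned on, so the collider stays closed — the path is blocked at Pp.
Path 2: Hh → Pp ← Ff ← Gg → Ee
  Pp is a collider here and neither Pp nor any of its descendants is conditioned on, so the collider stays closed — the path is blocked at Pp.
Path 3: Hh → Pp ← Rr ← Gg → Ee
  Pp is a collider here and neither Pp nor any of its descendants is conditioned on, so the collider stays closed — the path is blocked at Pp.
Path 4: Hh → Pp ← Ee
  Pp is a collider here and neither Pp nor any of its descendants is conditioned on, so the collider stays closed — the path is blocked at Pp.
Path 5: Hh → Pp ← Gg → Ee
  Pp is a collider here and neither Pp nor any of its descendants is conditioned on, so the collider stays closed — the path is blocked at Pp.
All paths are blocked; Hh ⊥ Ee | {Dd, Gg} holds.

Yes — Hh and Ee are d-separated given {Dd, Gg}.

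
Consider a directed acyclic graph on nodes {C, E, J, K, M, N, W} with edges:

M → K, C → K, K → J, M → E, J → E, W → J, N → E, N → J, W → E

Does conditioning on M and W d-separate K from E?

We examine all 4 paths between K and E:
Path 1: K → J ← W → E
  J is a collider here and neither J nor any of its descendants is conditioned on, so the collider stays closed — the path is blocked at J.
Path 2: K → J ← N → E
  J is a collider here and neither J nor any of its descendants is conditioned on, so the collider stays closed — the path is blocked at J.
Path 3: K → J → E
  J is a chain and J is not conditioned on — no node blocks this path, so it is active.
Path 4: K ← M → E
  M is a fork here and M is conditioned on, so the path is blocked at M.
At least one path is unblocked, so d-separation fails.

No — K and E are not d-separated given {M, W}.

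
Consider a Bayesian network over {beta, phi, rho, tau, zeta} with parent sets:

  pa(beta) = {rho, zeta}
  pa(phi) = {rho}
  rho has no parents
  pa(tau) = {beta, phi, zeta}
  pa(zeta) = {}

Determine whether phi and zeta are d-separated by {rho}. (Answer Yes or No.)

Enumerating the 4 paths from phi to zeta and testing each for blocking by {rho}:
  1. phi ← rho → beta → tau ← zeta — rho:fork[blocks]; beta:chain[open]; tau:collider[blocks] ⇒ blocked
  2. phi ← rho → beta ← zeta — rho:fork[blocks]; beta:collider[blocks] ⇒ blocked
  3. phi → tau ← beta ← zeta — tau:collider[blocks]; beta:chain[open] ⇒ blocked
  4. phi → tau ← zeta — tau:collider[blocks] ⇒ blocked
Every path is blocked, so phi and zeta are d-separated given {rho}.

Yes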